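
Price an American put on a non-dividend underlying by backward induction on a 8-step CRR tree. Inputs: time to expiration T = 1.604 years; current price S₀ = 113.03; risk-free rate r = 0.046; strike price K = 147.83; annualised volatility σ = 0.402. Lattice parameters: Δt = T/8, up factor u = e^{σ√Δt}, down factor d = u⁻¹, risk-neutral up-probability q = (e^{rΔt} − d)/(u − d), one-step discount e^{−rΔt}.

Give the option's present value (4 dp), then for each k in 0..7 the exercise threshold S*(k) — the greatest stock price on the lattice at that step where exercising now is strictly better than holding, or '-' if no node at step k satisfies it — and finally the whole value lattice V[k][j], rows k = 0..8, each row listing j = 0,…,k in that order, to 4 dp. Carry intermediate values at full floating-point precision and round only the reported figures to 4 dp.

price = 41.9889
boundary = - - 78.8577 65.8672 78.8577 94.4102 78.8577 94.4102
tree:
41.9889
54.6668 29.1034
68.9723 40.2674 17.6048
81.9628 53.7778 26.4494 8.3900
92.8134 68.9723 38.4009 14.0490 2.4388
101.8765 81.9628 53.4198 22.9174 4.7399 0.0000
109.4465 92.8134 68.9723 36.0135 9.2124 0.0000 0.0000
115.7696 101.8765 81.9628 53.4198 17.9051 0.0000 0.0000 0.0000
121.0510 109.4465 92.8134 68.9723 34.8000 0.0000 0.0000 0.0000 0.0000

Δt=0.20050  u=1.19722  d=0.83527  q=0.48072  discount=0.99082
step 8 (expiry): payoffs max(K−S,0) = 121.0510 109.4465 92.8134 68.9723 34.8000 0.0000 0.0000 0.0000 0.0000
step 7: (k=7,j=0): S=32.0604, (K−S)⁺=115.7696, hold=114.4124 ⇒ V=115.7696 exercise | (k=7,j=1): S=45.9535, (K−S)⁺=101.8765, hold=100.5193 ⇒ V=101.8765 exercise | (k=7,j=2): S=65.8672, (K−S)⁺=81.9628, hold=80.6057 ⇒ V=81.9628 exercise | (k=7,j=3): S=94.4102, (K−S)⁺=53.4198, hold=52.0627 ⇒ V=53.4198 exercise | (k=7,j=4): S=135.3221, (K−S)⁺=12.5079, hold=17.9051 ⇒ V=17.9051 continue | (k=7,j=5): S=193.9628, (K−S)⁺=0.0000, hold=0.0000 ⇒ V=0.0000 continue | (k=7,j=6): S=278.0151, (K−S)⁺=0.0000, hold=0.0000 ⇒ V=0.0000 continue | (k=7,j=7): S=398.4908, (K−S)⁺=0.0000, hold=0.0000 ⇒ V=0.0000 continue  boundary S*=94.4102
step 6: (k=6,j=0): S=38.3835, (K−S)⁺=109.4465, hold=108.0894 ⇒ V=109.4465 exercise | (k=6,j=1): S=55.0166, (K−S)⁺=92.8134, hold=91.4562 ⇒ V=92.8134 exercise | (k=6,j=2): S=78.8577, (K−S)⁺=68.9723, hold=67.6152 ⇒ V=68.9723 exercise | (k=6,j=3): S=113.0300, (K−S)⁺=34.8000, hold=36.0135 ⇒ V=36.0135 continue | (k=6,j=4): S=162.0107, (K−S)⁺=0.0000, hold=9.2124 ⇒ V=9.2124 continue | (k=6,j=5): S=232.2167, (K−S)⁺=0.0000, hold=0.0000 ⇒ V=0.0000 continue | (k=6,j=6): S=332.8460, (K−S)⁺=0.0000, hold=0.0000 ⇒ V=0.0000 continue  boundary S*=78.8577
step 5: (k=5,j=0): S=45.9535, (K−S)⁺=101.8765, hold=100.5193 ⇒ V=101.8765 exercise | (k=5,j=1): S=65.8672, (K−S)⁺=81.9628, hold=80.6057 ⇒ V=81.9628 exercise | (k=5,j=2): S=94.4102, (K−S)⁺=53.4198, hold=52.6407 ⇒ V=53.4198 exercise | (k=5,j=3): S=135.3221, (K−S)⁺=12.5079, hold=22.9174 ⇒ V=22.9174 continue | (k=5,j=4): S=193.9628, (K−S)⁺=0.0000, hold=4.7399 ⇒ V=4.7399 continue | (k=5,j=5): S=278.0151, (K−S)⁺=0.0000, hold=0.0000 ⇒ V=0.0000 continue  boundary S*=94.4102
step 4: (k=4,j=0): S=55.0166, (K−S)⁺=92.8134, hold=91.4562 ⇒ V=92.8134 exercise | (k=4,j=1): S=78.8577, (K−S)⁺=68.9723, hold=67.6152 ⇒ V=68.9723 exercise | (k=4,j=2): S=113.0300, (K−S)⁺=34.8000, hold=38.4009 ⇒ V=38.4009 continue | (k=4,j=3): S=162.0107, (K−S)⁺=0.0000, hold=14.0490 ⇒ V=14.0490 continue | (k=4,j=4): S=232.2167, (K−S)⁺=0.0000, hold=2.4388 ⇒ V=2.4388 continue  boundary S*=78.8577
step 3: (k=3,j=0): S=65.8672, (K−S)⁺=81.9628, hold=80.6057 ⇒ V=81.9628 exercise | (k=3,j=1): S=94.4102, (K−S)⁺=53.4198, hold=53.7778 ⇒ V=53.7778 continue | (k=3,j=2): S=135.3221, (K−S)⁺=12.5079, hold=26.4494 ⇒ V=26.4494 continue | (k=3,j=3): S=193.9628, (K−S)⁺=0.0000, hold=8.3900 ⇒ V=8.3900 continue  boundary S*=65.8672
step 2: (k=2,j=0): S=78.8577, (K−S)⁺=68.9723, hold=67.7857 ⇒ V=68.9723 exercise | (k=2,j=1): S=113.0300, (K−S)⁺=34.8000, hold=40.2674 ⇒ V=40.2674 continue | (k=2,j=2): S=162.0107, (K−S)⁺=0.0000, hold=17.6048 ⇒ V=17.6048 continue  boundary S*=78.8577
step 1: (k=1,j=0): S=94.4102, (K−S)⁺=53.4198, hold=54.6668 ⇒ V=54.6668 continue | (k=1,j=1): S=135.3221, (K−S)⁺=12.5079, hold=29.1034 ⇒ V=29.1034 continue  boundary S*=-
step 0: (k=0,j=0): S=113.0300, (K−S)⁺=34.8000, hold=41.9889 ⇒ V=41.9889 continue  boundary S*=-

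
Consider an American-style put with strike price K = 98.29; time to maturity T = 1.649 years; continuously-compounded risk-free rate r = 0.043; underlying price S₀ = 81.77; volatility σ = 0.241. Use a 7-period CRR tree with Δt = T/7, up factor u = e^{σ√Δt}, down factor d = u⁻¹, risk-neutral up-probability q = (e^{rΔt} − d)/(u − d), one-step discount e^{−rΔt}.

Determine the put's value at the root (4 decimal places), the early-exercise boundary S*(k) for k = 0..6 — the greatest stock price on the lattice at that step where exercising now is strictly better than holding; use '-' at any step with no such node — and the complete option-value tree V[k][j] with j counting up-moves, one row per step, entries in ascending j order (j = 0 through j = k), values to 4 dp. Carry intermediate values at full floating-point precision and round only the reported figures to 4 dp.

Δt=0.23557, u=1.12409, d=0.88961, q=0.51421, disc=e^(-rΔt)=0.98992
k=7 terminal: V=max(K-S,0) → 62.2326 52.7289 40.7202 25.5465 6.3734 0.0000 0.0000 0.0000
k=6: j=0 S=40.5317 intr=57.7583 cont=56.7677 V=57.7583[EX]; j=1 S=51.2147 intr=47.0753 cont=46.0847 V=47.0753[EX]; j=2 S=64.7134 intr=33.5766 cont=32.5860 V=33.5766[EX]; j=3 S=81.7700 intr=16.5200 cont=15.5294 V=16.5200[EX]; j=4 S=103.3222 intr=0.0000 cont=3.0649 V=3.0649[hold]; j=5 S=130.5550 intr=0.0000 cont=0.0000 V=0.0000[hold]; j=6 S=164.9656 intr=0.0000 cont=0.0000 V=0.0000[hold]  S*(6)=81.7700
k=5: j=0 S=45.5611 intr=52.7289 cont=51.7382 V=52.7289[EX]; j=1 S=57.5698 intr=40.7202 cont=39.7296 V=40.7202[EX]; j=2 S=72.7435 intr=25.5465 cont=24.5559 V=25.5465[EX]; j=3 S=91.9166 intr=6.3734 cont=9.5045 V=9.5045[hold]; j=4 S=116.1432 intr=0.0000 cont=1.4739 V=1.4739[hold]; j=5 S=146.7552 intr=0.0000 cont=0.0000 V=0.0000[hold]  S*(5)=72.7435
k=4: j=0 S=51.2147 intr=47.0753 cont=46.0847 V=47.0753[EX]; j=1 S=64.7134 intr=33.5766 cont=32.5860 V=33.5766[EX]; j=2 S=81.7700 intr=16.5200 cont=17.1232 V=17.1232[hold]; j=3 S=103.3222 intr=0.0000 cont=5.3209 V=5.3209[hold]; j=4 S=130.5550 intr=0.0000 cont=0.7088 V=0.7088[hold]  S*(4)=64.7134
k=3: j=0 S=57.5698 intr=40.7202 cont=39.7296 V=40.7202[EX]; j=1 S=72.7435 intr=25.5465 cont=24.8629 V=25.5465[EX]; j=2 S=91.9166 intr=6.3734 cont=10.9429 V=10.9429[hold]; j=3 S=116.1432 intr=0.0000 cont=2.9196 V=2.9196[hold]  S*(3)=72.7435
k=2: j=0 S=64.7134 intr=33.5766 cont=32.5860 V=33.5766[EX]; j=1 S=81.7700 intr=16.5200 cont=17.8554 V=17.8554[hold]; j=2 S=103.3222 intr=0.0000 cont=6.7485 V=6.7485[hold]  S*(2)=64.7134
k=1: j=0 S=72.7435 intr=25.5465 cont=25.2357 V=25.5465[EX]; j=1 S=91.9166 intr=6.3734 cont=12.0217 V=12.0217[hold]  S*(1)=72.7435
k=0: j=0 S=81.7700 intr=16.5200 cont=18.4045 V=18.4045[hold]  S*(0)=-

price = 18.4045
boundary = - 72.7435 64.7134 72.7435 64.7134 72.7435 81.7700
tree:
18.4045
25.5465 12.0217
33.5766 17.8554 6.7485
40.7202 25.5465 10.9429 2.9196
47.0753 33.5766 17.1232 5.3209 0.7088
52.7289 40.7202 25.5465 9.5045 1.4739 0.0000
57.7583 47.0753 33.5766 16.5200 3.0649 0.0000 0.0000
62.2326 52.7289 40.7202 25.5465 6.3734 0.0000 0.0000 0.0000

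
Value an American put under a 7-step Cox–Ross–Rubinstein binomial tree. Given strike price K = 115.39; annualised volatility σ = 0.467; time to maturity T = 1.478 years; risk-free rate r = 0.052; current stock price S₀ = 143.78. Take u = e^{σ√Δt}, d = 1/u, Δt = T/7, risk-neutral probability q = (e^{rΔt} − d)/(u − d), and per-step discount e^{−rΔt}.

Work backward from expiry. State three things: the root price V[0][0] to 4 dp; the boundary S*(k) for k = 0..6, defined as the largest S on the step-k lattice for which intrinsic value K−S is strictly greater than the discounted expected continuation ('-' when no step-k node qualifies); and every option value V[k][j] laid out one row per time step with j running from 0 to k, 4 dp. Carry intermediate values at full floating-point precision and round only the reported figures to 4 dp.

Δt=0.21114  u=1.23935  d=0.80687  q=0.47209  discount=0.98908
step 7 (expiry): payoffs max(K−S,0) = 83.3761 66.2170 39.8607 0.0000 0.0000 0.0000 0.0000 0.0000
step 6: (k=6,j=0): S=39.6764, (K−S)⁺=75.7136, hold=74.4536 ⇒ V=75.7136 exercise | (k=6,j=1): S=60.9426, (K−S)⁺=54.4474, hold=53.1874 ⇒ V=54.4474 exercise | (k=6,j=2): S=93.6073, (K−S)⁺=21.7827, hold=20.8133 ⇒ V=21.7827 exercise | (k=6,j=3): S=143.7800, (K−S)⁺=0.0000, hold=0.0000 ⇒ V=0.0000 continue | (k=6,j=4): S=220.8448, (K−S)⁺=0.0000, hold=0.0000 ⇒ V=0.0000 continue | (k=6,j=5): S=339.2155, (K−S)⁺=0.0000, hold=0.0000 ⇒ V=0.0000 continue | (k=6,j=6): S=521.0319, (K−S)⁺=0.0000, hold=0.0000 ⇒ V=0.0000 continue  boundary S*=93.6073
step 5: (k=5,j=0): S=49.1730, (K−S)⁺=66.2170, hold=64.9570 ⇒ V=66.2170 exercise | (k=5,j=1): S=75.5293, (K−S)⁺=39.8607, hold=38.6007 ⇒ V=39.8607 exercise | (k=5,j=2): S=116.0123, (K−S)⁺=0.0000, hold=11.3738 ⇒ V=11.3738 continue | (k=5,j=3): S=178.1939, (K−S)⁺=0.0000, hold=0.0000 ⇒ V=0.0000 continue | (k=5,j=4): S=273.7042, (K−S)⁺=0.0000, hold=0.0000 ⇒ V=0.0000 continue | (k=5,j=5): S=420.4071, (K−S)⁺=0.0000, hold=0.0000 ⇒ V=0.0000 continue  boundary S*=75.5293
step 4: (k=4,j=0): S=60.9426, (K−S)⁺=54.4474, hold=53.1874 ⇒ V=54.4474 exercise | (k=4,j=1): S=93.6073, (K−S)⁺=21.7827, hold=26.1241 ⇒ V=26.1241 continue | (k=4,j=2): S=143.7800, (K−S)⁺=0.0000, hold=5.9388 ⇒ V=5.9388 continue | (k=4,j=3): S=220.8448, (K−S)⁺=0.0000, hold=0.0000 ⇒ V=0.0000 continue | (k=4,j=4): S=339.2155, (K−S)⁺=0.0000, hold=0.0000 ⇒ V=0.0000 continue  boundary S*=60.9426
step 3: (k=3,j=0): S=75.5293, (K−S)⁺=39.8607, hold=40.6278 ⇒ V=40.6278 continue | (k=3,j=1): S=116.0123, (K−S)⁺=0.0000, hold=16.4137 ⇒ V=16.4137 continue | (k=3,j=2): S=178.1939, (K−S)⁺=0.0000, hold=3.1010 ⇒ V=3.1010 continue | (k=3,j=3): S=273.7042, (K−S)⁺=0.0000, hold=0.0000 ⇒ V=0.0000 continue  boundary S*=-
step 2: (k=2,j=0): S=93.6073, (K−S)⁺=21.7827, hold=28.8779 ⇒ V=28.8779 continue | (k=2,j=1): S=143.7800, (K−S)⁺=0.0000, hold=10.0184 ⇒ V=10.0184 continue | (k=2,j=2): S=220.8448, (K−S)⁺=0.0000, hold=1.6192 ⇒ V=1.6192 continue  boundary S*=-
step 1: (k=1,j=0): S=116.0123, (K−S)⁺=0.0000, hold=19.7565 ⇒ V=19.7565 continue | (k=1,j=1): S=178.1939, (K−S)⁺=0.0000, hold=5.9871 ⇒ V=5.9871 continue  boundary S*=-
step 0: (k=0,j=0): S=143.7800, (K−S)⁺=0.0000, hold=13.1114 ⇒ V=13.1114 continue  boundary S*=-

price = 13.1114
boundary = - - - - 60.9426 75.5293 93.6073
tree:
13.1114
19.7565 5.9871
28.8779 10.0184 1.6192
40.6278 16.4137 3.1010 0.0000
54.4474 26.1241 5.9388 0.0000 0.0000
66.2170 39.8607 11.3738 0.0000 0.0000 0.0000
75.7136 54.4474 21.7827 0.0000 0.0000 0.0000 0.0000
83.3761 66.2170 39.8607 0.0000 0.0000 0.0000 0.0000 0.0000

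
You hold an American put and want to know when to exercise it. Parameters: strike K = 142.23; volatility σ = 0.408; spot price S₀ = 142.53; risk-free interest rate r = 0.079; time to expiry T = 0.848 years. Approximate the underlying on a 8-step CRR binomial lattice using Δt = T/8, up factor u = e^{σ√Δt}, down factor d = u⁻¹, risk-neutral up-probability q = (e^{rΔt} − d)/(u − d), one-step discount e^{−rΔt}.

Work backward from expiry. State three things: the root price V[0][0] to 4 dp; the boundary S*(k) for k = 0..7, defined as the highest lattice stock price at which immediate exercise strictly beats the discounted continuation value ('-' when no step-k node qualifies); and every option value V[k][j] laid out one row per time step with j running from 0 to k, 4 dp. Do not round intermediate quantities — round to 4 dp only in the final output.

price = 16.8364
boundary = - - - 95.6836 83.7815 95.6836 109.2766 124.8006
tree:
16.8364
24.4637 9.4442
34.3904 14.8861 4.1268
46.5464 22.7366 7.2363 1.0670
58.4485 33.3722 12.4163 2.1451 0.0000
68.8702 46.5464 20.6765 4.3125 0.0000 0.0000
77.9954 58.4485 32.9534 8.6697 0.0000 0.0000 0.0000
85.9856 68.8702 46.5464 17.4294 0.0000 0.0000 0.0000 0.0000
92.9819 77.9954 58.4485 32.9534 0.0000 0.0000 0.0000 0.0000 0.0000

Δt=0.10600, u=1.14206, d=0.87561, q=0.49840, disc=e^(-rΔt)=0.99166
k=8 terminal: V=max(K-S,0) → 92.9819 77.9954 58.4485 32.9534 0.0000 0.0000 0.0000 0.0000 0.0000
k=7: j=0 S=56.2444 intr=85.9856 cont=84.7996 V=85.9856[EX]; j=1 S=73.3598 intr=68.8702 cont=67.6841 V=68.8702[EX]; j=2 S=95.6836 intr=46.5464 cont=45.3603 V=46.5464[EX]; j=3 S=124.8006 intr=17.4294 cont=16.3916 V=17.4294[EX]; j=4 S=162.7781 intr=0.0000 cont=0.0000 V=0.0000[hold]; j=5 S=212.3122 intr=0.0000 cont=0.0000 V=0.0000[hold]; j=6 S=276.9199 intr=0.0000 cont=0.0000 V=0.0000[hold]; j=7 S=361.1880 intr=0.0000 cont=0.0000 V=0.0000[hold]  S*(7)=124.8006
k=6: j=0 S=64.2346 intr=77.9954 cont=76.8094 V=77.9954[EX]; j=1 S=83.7815 intr=58.4485 cont=57.2625 V=58.4485[EX]; j=2 S=109.2766 intr=32.9534 cont=31.7674 V=32.9534[EX]; j=3 S=142.5300 intr=0.0000 cont=8.6697 V=8.6697[hold]; j=4 S=185.9026 intr=0.0000 cont=0.0000 V=0.0000[hold]; j=5 S=242.4737 intr=0.0000 cont=0.0000 V=0.0000[hold]; j=6 S=316.2597 intr=0.0000 cont=0.0000 V=0.0000[hold]  S*(6)=109.2766
k=5: j=0 S=73.3598 intr=68.8702 cont=67.6841 V=68.8702[EX]; j=1 S=95.6836 intr=46.5464 cont=45.3603 V=46.5464[EX]; j=2 S=124.8006 intr=17.4294 cont=20.6765 V=20.6765[hold]; j=3 S=162.7781 intr=0.0000 cont=4.3125 V=4.3125[hold]; j=4 S=212.3122 intr=0.0000 cont=0.0000 V=0.0000[hold]; j=5 S=276.9199 intr=0.0000 cont=0.0000 V=0.0000[hold]  S*(5)=95.6836
k=4: j=0 S=83.7815 intr=58.4485 cont=57.2625 V=58.4485[EX]; j=1 S=109.2766 intr=32.9534 cont=33.3722 V=33.3722[hold]; j=2 S=142.5300 intr=0.0000 cont=12.4163 V=12.4163[hold]; j=3 S=185.9026 intr=0.0000 cont=2.1451 V=2.1451[hold]; j=4 S=242.4737 intr=0.0000 cont=0.0000 V=0.0000[hold]  S*(4)=83.7815
k=3: j=0 S=95.6836 intr=46.5464 cont=45.5673 V=46.5464[EX]; j=1 S=124.8006 intr=17.4294 cont=22.7366 V=22.7366[hold]; j=2 S=162.7781 intr=0.0000 cont=7.2363 V=7.2363[hold]; j=3 S=212.3122 intr=0.0000 cont=1.0670 V=1.0670[hold]  S*(3)=95.6836
k=2: j=0 S=109.2766 intr=32.9534 cont=34.3904 V=34.3904[hold]; j=1 S=142.5300 intr=0.0000 cont=14.8861 V=14.8861[hold]; j=2 S=185.9026 intr=0.0000 cont=4.1268 V=4.1268[hold]  S*(2)=-
k=1: j=0 S=124.8006 intr=17.4294 cont=24.4637 V=24.4637[hold]; j=1 S=162.7781 intr=0.0000 cont=9.4442 V=9.4442[hold]  S*(1)=-
k=0: j=0 S=142.5300 intr=0.0000 cont=16.8364 V=16.8364[hold]  S*(0)=-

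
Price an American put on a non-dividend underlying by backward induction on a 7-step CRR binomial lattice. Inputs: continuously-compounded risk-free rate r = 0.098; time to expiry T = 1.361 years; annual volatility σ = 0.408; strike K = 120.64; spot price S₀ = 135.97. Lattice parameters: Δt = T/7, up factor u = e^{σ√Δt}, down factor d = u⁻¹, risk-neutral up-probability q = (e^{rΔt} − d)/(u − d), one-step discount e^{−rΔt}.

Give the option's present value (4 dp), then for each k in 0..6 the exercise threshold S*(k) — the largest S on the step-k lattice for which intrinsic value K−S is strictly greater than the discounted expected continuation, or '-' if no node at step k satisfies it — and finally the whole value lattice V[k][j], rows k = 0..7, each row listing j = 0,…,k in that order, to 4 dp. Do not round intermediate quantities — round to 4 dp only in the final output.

Δt=0.19443, u=1.19710, d=0.83535, q=0.50832, disc=e^(-rΔt)=0.98113
k=7 terminal: V=max(K-S,0) → 82.0456 65.3321 41.3808 7.0574 0.0000 0.0000 0.0000 0.0000
k=6: j=0 S=46.2015 intr=74.4385 cont=72.1616 V=74.4385[EX]; j=1 S=66.2092 intr=54.4308 cont=52.1539 V=54.4308[EX]; j=2 S=94.8813 intr=25.7587 cont=23.4818 V=25.7587[EX]; j=3 S=135.9700 intr=0.0000 cont=3.4045 V=3.4045[hold]; j=4 S=194.8523 intr=0.0000 cont=0.0000 V=0.0000[hold]; j=5 S=279.2338 intr=0.0000 cont=0.0000 V=0.0000[hold]; j=6 S=400.1569 intr=0.0000 cont=0.0000 V=0.0000[hold]  S*(6)=94.8813
k=5: j=0 S=55.3079 intr=65.3321 cont=63.0552 V=65.3321[EX]; j=1 S=79.2592 intr=41.3808 cont=39.1039 V=41.3808[EX]; j=2 S=113.5826 intr=7.0574 cont=14.1239 V=14.1239[hold]; j=3 S=162.7700 intr=0.0000 cont=1.6423 V=1.6423[hold]; j=4 S=233.2581 intr=0.0000 cont=0.0000 V=0.0000[hold]; j=5 S=334.2713 intr=0.0000 cont=0.0000 V=0.0000[hold]  S*(5)=79.2592
k=4: j=0 S=66.2092 intr=54.4308 cont=52.1539 V=54.4308[EX]; j=1 S=94.8813 intr=25.7587 cont=27.0060 V=27.0060[hold]; j=2 S=135.9700 intr=0.0000 cont=7.6324 V=7.6324[hold]; j=3 S=194.8523 intr=0.0000 cont=0.7922 V=0.7922[hold]; j=4 S=279.2338 intr=0.0000 cont=0.0000 V=0.0000[hold]  S*(4)=66.2092
k=3: j=0 S=79.2592 intr=41.3808 cont=39.7260 V=41.3808[EX]; j=1 S=113.5826 intr=7.0574 cont=16.8342 V=16.8342[hold]; j=2 S=162.7700 intr=0.0000 cont=4.0770 V=4.0770[hold]; j=3 S=233.2581 intr=0.0000 cont=0.3822 V=0.3822[hold]  S*(3)=79.2592
k=2: j=0 S=94.8813 intr=25.7587 cont=28.3577 V=28.3577[hold]; j=1 S=135.9700 intr=0.0000 cont=10.1541 V=10.1541[hold]; j=2 S=194.8523 intr=0.0000 cont=2.1573 V=2.1573[hold]  S*(2)=-
k=1: j=0 S=113.5826 intr=7.0574 cont=18.7439 V=18.7439[hold]; j=1 S=162.7700 intr=0.0000 cont=5.9742 V=5.9742[hold]  S*(1)=-
k=0: j=0 S=135.9700 intr=0.0000 cont=12.0215 V=12.0215[hold]  S*(0)=-

price = 12.0215
boundary = - - - 79.2592 66.2092 79.2592 94.8813
tree:
12.0215
18.7439 5.9742
28.3577 10.1541 2.1573
41.3808 16.8342 4.0770 0.3822
54.4308 27.0060 7.6324 0.7922 0.0000
65.3321 41.3808 14.1239 1.6423 0.0000 0.0000
74.4385 54.4308 25.7587 3.4045 0.0000 0.0000 0.0000
82.0456 65.3321 41.3808 7.0574 0.0000 0.0000 0.0000 0.0000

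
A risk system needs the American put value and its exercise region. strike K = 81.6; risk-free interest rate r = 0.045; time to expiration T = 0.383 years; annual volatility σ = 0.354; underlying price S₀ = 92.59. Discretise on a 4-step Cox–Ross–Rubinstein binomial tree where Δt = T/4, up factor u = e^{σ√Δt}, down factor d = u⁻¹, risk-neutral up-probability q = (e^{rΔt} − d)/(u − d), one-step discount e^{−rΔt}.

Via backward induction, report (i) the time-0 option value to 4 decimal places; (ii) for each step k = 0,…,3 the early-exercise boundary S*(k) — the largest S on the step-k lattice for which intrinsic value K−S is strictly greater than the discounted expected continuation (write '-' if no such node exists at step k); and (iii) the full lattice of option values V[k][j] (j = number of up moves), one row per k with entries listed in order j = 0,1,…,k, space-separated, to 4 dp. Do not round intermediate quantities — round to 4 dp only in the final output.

price = 3.3030
boundary = - - - 66.6571
tree:
3.3030
5.6288 0.9335
9.3444 1.8466 0.0000
14.9429 3.6530 0.0000 0.0000
21.8588 7.2264 0.0000 0.0000 0.0000

Δt=0.09575, u=1.11576, d=0.89625, q=0.49231, disc=e^(-rΔt)=0.99570
k=4 terminal: V=max(K-S,0) → 21.8588 7.2264 0.0000 0.0000 0.0000
k=3: j=0 S=66.6571 intr=14.9429 cont=14.5921 V=14.9429[EX]; j=1 S=82.9834 intr=0.0000 cont=3.6530 V=3.6530[hold]; j=2 S=103.3087 intr=0.0000 cont=0.0000 V=0.0000[hold]; j=3 S=128.6121 intr=0.0000 cont=0.0000 V=0.0000[hold]  S*(3)=66.6571
k=2: j=0 S=74.3736 intr=7.2264 cont=9.3444 V=9.3444[hold]; j=1 S=92.5900 intr=0.0000 cont=1.8466 V=1.8466[hold]; j=2 S=115.2681 intr=0.0000 cont=0.0000 V=0.0000[hold]  S*(2)=-
k=1: j=0 S=82.9834 intr=0.0000 cont=5.6288 V=5.6288[hold]; j=1 S=103.3087 intr=0.0000 cont=0.9335 V=0.9335[hold]  S*(1)=-
k=0: j=0 S=92.5900 intr=0.0000 cont=3.3030 V=3.3030[hold]  S*(0)=-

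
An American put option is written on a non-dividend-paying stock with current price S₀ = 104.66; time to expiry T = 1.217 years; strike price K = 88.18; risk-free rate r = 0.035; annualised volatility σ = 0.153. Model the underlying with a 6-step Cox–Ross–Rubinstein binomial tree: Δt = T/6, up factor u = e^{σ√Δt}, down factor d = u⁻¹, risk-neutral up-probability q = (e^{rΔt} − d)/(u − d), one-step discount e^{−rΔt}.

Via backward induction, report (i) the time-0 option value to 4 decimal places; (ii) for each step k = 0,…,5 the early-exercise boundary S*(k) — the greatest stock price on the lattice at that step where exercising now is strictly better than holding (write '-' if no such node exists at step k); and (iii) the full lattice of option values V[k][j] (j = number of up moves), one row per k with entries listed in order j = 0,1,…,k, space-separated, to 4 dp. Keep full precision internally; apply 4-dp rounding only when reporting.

Δt=0.20283, u=1.07134, d=0.93341, q=0.53444, disc=e^(-rΔt)=0.99293
k=6 terminal: V=max(K-S,0) → 18.9609 8.7330 0.0000 0.0000 0.0000 0.0000 0.0000
k=5: j=0 S=74.1569 intr=14.0231 cont=13.3993 V=14.0231[EX]; j=1 S=85.1145 intr=3.0655 cont=4.0370 V=4.0370[hold]; j=2 S=97.6911 intr=0.0000 cont=0.0000 V=0.0000[hold]; j=3 S=112.1260 intr=0.0000 cont=0.0000 V=0.0000[hold]; j=4 S=128.6939 intr=0.0000 cont=0.0000 V=0.0000[hold]; j=5 S=147.7099 intr=0.0000 cont=0.0000 V=0.0000[hold]  S*(5)=74.1569
k=4: j=0 S=79.4470 intr=8.7330 cont=8.6247 V=8.7330[EX]; j=1 S=91.1862 intr=0.0000 cont=1.8662 V=1.8662[hold]; j=2 S=104.6600 intr=0.0000 cont=0.0000 V=0.0000[hold]; j=3 S=120.1247 intr=0.0000 cont=0.0000 V=0.0000[hold]; j=4 S=137.8745 intr=0.0000 cont=0.0000 V=0.0000[hold]  S*(4)=79.4470
k=3: j=0 S=85.1145 intr=3.0655 cont=5.0273 V=5.0273[hold]; j=1 S=97.6911 intr=0.0000 cont=0.8627 V=0.8627[hold]; j=2 S=112.1260 intr=0.0000 cont=0.0000 V=0.0000[hold]; j=3 S=128.6939 intr=0.0000 cont=0.0000 V=0.0000[hold]  S*(3)=-
k=2: j=0 S=91.1862 intr=0.0000 cont=2.7818 V=2.7818[hold]; j=1 S=104.6600 intr=0.0000 cont=0.3988 V=0.3988[hold]; j=2 S=120.1247 intr=0.0000 cont=0.0000 V=0.0000[hold]  S*(2)=-
k=1: j=0 S=97.6911 intr=0.0000 cont=1.4976 V=1.4976[hold]; j=1 S=112.1260 intr=0.0000 cont=0.1844 V=0.1844[hold]  S*(1)=-
k=0: j=0 S=104.6600 intr=0.0000 cont=0.7901 V=0.7901[hold]  S*(0)=-

price = 0.7901
boundary = - - - - 79.4470 74.1569
tree:
0.7901
1.4976 0.1844
2.7818 0.3988 0.0000
5.0273 0.8627 0.0000 0.0000
8.7330 1.8662 0.0000 0.0000 0.0000
14.0231 4.0370 0.0000 0.0000 0.0000 0.0000
18.9609 8.7330 0.0000 0.0000 0.0000 0.0000 0.0000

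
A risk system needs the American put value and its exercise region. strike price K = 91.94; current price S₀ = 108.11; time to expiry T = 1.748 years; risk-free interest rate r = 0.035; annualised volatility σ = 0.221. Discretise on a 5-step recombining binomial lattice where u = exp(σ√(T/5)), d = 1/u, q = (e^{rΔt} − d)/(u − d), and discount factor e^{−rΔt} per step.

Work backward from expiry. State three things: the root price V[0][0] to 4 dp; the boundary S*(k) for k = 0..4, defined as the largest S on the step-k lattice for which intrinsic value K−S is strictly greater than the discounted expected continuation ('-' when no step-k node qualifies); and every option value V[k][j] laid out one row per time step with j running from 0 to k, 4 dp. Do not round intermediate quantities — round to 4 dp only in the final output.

Δt=0.34960, u=1.13959, d=0.87751, q=0.51435, disc=e^(-rΔt)=0.98784
k=5 terminal: V=max(K-S,0) → 35.6906 18.8905 0.0000 0.0000 0.0000 0.0000
k=4: j=0 S=64.1014 intr=27.8386 cont=26.7204 V=27.8386[EX]; j=1 S=83.2467 intr=8.6933 cont=9.0626 V=9.0626[hold]; j=2 S=108.1100 intr=0.0000 cont=0.0000 V=0.0000[hold]; j=3 S=140.3993 intr=0.0000 cont=0.0000 V=0.0000[hold]; j=4 S=182.3325 intr=0.0000 cont=0.0000 V=0.0000[hold]  S*(4)=64.1014
k=3: j=0 S=73.0495 intr=18.8905 cont=17.9600 V=18.8905[EX]; j=1 S=94.8673 intr=0.0000 cont=4.3477 V=4.3477[hold]; j=2 S=123.2013 intr=0.0000 cont=0.0000 V=0.0000[hold]; j=3 S=159.9980 intr=0.0000 cont=0.0000 V=0.0000[hold]  S*(3)=73.0495
k=2: j=0 S=83.2467 intr=8.6933 cont=11.2716 V=11.2716[hold]; j=1 S=108.1100 intr=0.0000 cont=2.0858 V=2.0858[hold]; j=2 S=140.3993 intr=0.0000 cont=0.0000 V=0.0000[hold]  S*(2)=-
k=1: j=0 S=94.8673 intr=0.0000 cont=6.4672 V=6.4672[hold]; j=1 S=123.2013 intr=0.0000 cont=1.0006 V=1.0006[hold]  S*(1)=-
k=0: j=0 S=108.1100 intr=0.0000 cont=3.6110 V=3.6110[hold]  S*(0)=-

price = 3.6110
boundary = - - - 73.0495 64.1014
tree:
3.6110
6.4672 1.0006
11.2716 2.0858 0.0000
18.8905 4.3477 0.0000 0.0000
27.8386 9.0626 0.0000 0.0000 0.0000
35.6906 18.8905 0.0000 0.0000 0.0000 0.0000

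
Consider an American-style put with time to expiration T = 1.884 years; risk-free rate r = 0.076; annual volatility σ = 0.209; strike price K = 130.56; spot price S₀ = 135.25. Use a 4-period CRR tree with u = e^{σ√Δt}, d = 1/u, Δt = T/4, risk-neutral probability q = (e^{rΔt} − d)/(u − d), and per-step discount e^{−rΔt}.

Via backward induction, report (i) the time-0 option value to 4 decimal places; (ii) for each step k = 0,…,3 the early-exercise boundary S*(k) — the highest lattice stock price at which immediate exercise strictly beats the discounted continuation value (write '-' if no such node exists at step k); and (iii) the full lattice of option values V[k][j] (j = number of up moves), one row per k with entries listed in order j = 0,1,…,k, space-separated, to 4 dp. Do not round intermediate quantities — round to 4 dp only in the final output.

params: Δt=0.47100 u=1.15423 d=0.86638 q=0.59081 e^(-rΔt)=0.96484
t_4 payoffs: 54.3584 29.0402 0.0000 0.0000 0.0000
t_3: node(3,0) S=87.9544 payoff=42.6056 vs cont=38.0147 → 42.6056 [stop]  node(3,1) S=117.1774 payoff=13.3826 vs cont=11.4652 → 13.3826 [stop]  node(3,2) S=156.1099 payoff=0.0000 vs cont=0.0000 → 0.0000 [wait]  node(3,3) S=207.9778 payoff=0.0000 vs cont=0.0000 → 0.0000 [wait]  ⇒ S*(3)=117.1774
t_2: node(2,0) S=101.5198 payoff=29.0402 vs cont=24.4493 → 29.0402 [stop]  node(2,1) S=135.2500 payoff=0.0000 vs cont=5.2835 → 5.2835 [wait]  node(2,2) S=180.1871 payoff=0.0000 vs cont=0.0000 → 0.0000 [wait]  ⇒ S*(2)=101.5198
t_1: node(1,0) S=117.1774 payoff=13.3826 vs cont=14.4769 → 14.4769 [wait]  node(1,1) S=156.1099 payoff=0.0000 vs cont=2.0859 → 2.0859 [wait]  ⇒ S*(1)=-
t_0: node(0,0) S=135.2500 payoff=0.0000 vs cont=6.9046 → 6.9046 [wait]  ⇒ S*(0)=-

price = 6.9046
boundary = - - 101.5198 117.1774
tree:
6.9046
14.4769 2.0859
29.0402 5.2835 0.0000
42.6056 13.3826 0.0000 0.0000
54.3584 29.0402 0.0000 0.0000 0.0000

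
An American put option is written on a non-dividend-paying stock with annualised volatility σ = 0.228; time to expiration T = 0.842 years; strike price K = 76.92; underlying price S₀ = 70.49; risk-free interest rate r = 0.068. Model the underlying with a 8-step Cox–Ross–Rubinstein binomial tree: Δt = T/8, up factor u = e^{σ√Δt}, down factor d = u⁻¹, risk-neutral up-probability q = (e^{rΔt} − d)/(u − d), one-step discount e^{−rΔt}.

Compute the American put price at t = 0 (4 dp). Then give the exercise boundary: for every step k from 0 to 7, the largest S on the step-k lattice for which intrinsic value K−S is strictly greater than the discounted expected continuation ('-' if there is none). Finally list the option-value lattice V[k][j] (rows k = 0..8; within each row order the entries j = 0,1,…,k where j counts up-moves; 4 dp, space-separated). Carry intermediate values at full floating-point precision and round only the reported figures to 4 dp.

params: Δt=0.10525 u=1.07677 d=0.92870 q=0.53002 e^(-rΔt)=0.99287
t_8 payoffs: 37.9137 31.6945 24.4838 16.1234 6.4300 0.0000 0.0000 0.0000 0.0000
t_7: node(7,0) S=42.0010 payoff=34.9190 vs cont=34.3705 → 34.9190 [stop]  node(7,1) S=48.6976 payoff=28.2224 vs cont=27.6739 → 28.2224 [stop]  node(7,2) S=56.4619 payoff=20.4581 vs cont=19.9096 → 20.4581 [stop]  node(7,3) S=65.4641 payoff=11.4559 vs cont=10.9073 → 11.4559 [stop]  node(7,4) S=75.9017 payoff=1.0183 vs cont=3.0004 → 3.0004 [wait]  node(7,5) S=88.0034 payoff=0.0000 vs cont=0.0000 → 0.0000 [wait]  node(7,6) S=102.0347 payoff=0.0000 vs cont=0.0000 → 0.0000 [wait]  node(7,7) S=118.3030 payoff=0.0000 vs cont=0.0000 → 0.0000 [wait]  ⇒ S*(7)=65.4641
t_6: node(6,0) S=45.2255 payoff=31.6945 vs cont=31.1460 → 31.6945 [stop]  node(6,1) S=52.4362 payoff=24.4838 vs cont=23.9352 → 24.4838 [stop]  node(6,2) S=60.7966 payoff=16.1234 vs cont=15.5748 → 16.1234 [stop]  node(6,3) S=70.4900 payoff=6.4300 vs cont=6.9245 → 6.9245 [wait]  node(6,4) S=81.7289 payoff=0.0000 vs cont=1.4001 → 1.4001 [wait]  node(6,5) S=94.7597 payoff=0.0000 vs cont=0.0000 → 0.0000 [wait]  node(6,6) S=109.8681 payoff=0.0000 vs cont=0.0000 → 0.0000 [wait]  ⇒ S*(6)=60.7966
t_5: node(5,0) S=48.6976 payoff=28.2224 vs cont=27.6739 → 28.2224 [stop]  node(5,1) S=56.4619 payoff=20.4581 vs cont=19.9096 → 20.4581 [stop]  node(5,2) S=65.4641 payoff=11.4559 vs cont=11.1675 → 11.4559 [stop]  node(5,3) S=75.9017 payoff=1.0183 vs cont=3.9679 → 3.9679 [wait]  node(5,4) S=88.0034 payoff=0.0000 vs cont=0.6533 → 0.6533 [wait]  node(5,5) S=102.0347 payoff=0.0000 vs cont=0.0000 → 0.0000 [wait]  ⇒ S*(5)=65.4641
t_4: node(4,0) S=52.4362 payoff=24.4838 vs cont=23.9352 → 24.4838 [stop]  node(4,1) S=60.7966 payoff=16.1234 vs cont=15.5748 → 16.1234 [stop]  node(4,2) S=70.4900 payoff=6.4300 vs cont=7.4337 → 7.4337 [wait]  node(4,3) S=81.7289 payoff=0.0000 vs cont=2.1953 → 2.1953 [wait]  node(4,4) S=94.7597 payoff=0.0000 vs cont=0.3048 → 0.3048 [wait]  ⇒ S*(4)=60.7966
t_3: node(3,0) S=56.4619 payoff=20.4581 vs cont=19.9096 → 20.4581 [stop]  node(3,1) S=65.4641 payoff=11.4559 vs cont=11.4355 → 11.4559 [stop]  node(3,2) S=75.9017 payoff=1.0183 vs cont=4.6240 → 4.6240 [wait]  node(3,3) S=88.0034 payoff=0.0000 vs cont=1.1848 → 1.1848 [wait]  ⇒ S*(3)=65.4641
t_2: node(2,0) S=60.7966 payoff=16.1234 vs cont=15.5748 → 16.1234 [stop]  node(2,1) S=70.4900 payoff=6.4300 vs cont=7.7789 → 7.7789 [wait]  node(2,2) S=81.7289 payoff=0.0000 vs cont=2.7812 → 2.7812 [wait]  ⇒ S*(2)=60.7966
t_1: node(1,0) S=65.4641 payoff=11.4559 vs cont=11.6172 → 11.6172 [wait]  node(1,1) S=75.9017 payoff=1.0183 vs cont=5.0934 → 5.0934 [wait]  ⇒ S*(1)=-
t_0: node(0,0) S=70.4900 payoff=6.4300 vs cont=8.1012 → 8.1012 [wait]  ⇒ S*(0)=-

price = 8.1012
boundary = - - 60.7966 65.4641 60.7966 65.4641 60.7966 65.4641
tree:
8.1012
11.6172 5.0934
16.1234 7.7789 2.7812
20.4581 11.4559 4.6240 1.1848
24.4838 16.1234 7.4337 2.1953 0.3048
28.2224 20.4581 11.4559 3.9679 0.6533 0.0000
31.6945 24.4838 16.1234 6.9245 1.4001 0.0000 0.0000
34.9190 28.2224 20.4581 11.4559 3.0004 0.0000 0.0000 0.0000
37.9137 31.6945 24.4838 16.1234 6.4300 0.0000 0.0000 0.0000 0.0000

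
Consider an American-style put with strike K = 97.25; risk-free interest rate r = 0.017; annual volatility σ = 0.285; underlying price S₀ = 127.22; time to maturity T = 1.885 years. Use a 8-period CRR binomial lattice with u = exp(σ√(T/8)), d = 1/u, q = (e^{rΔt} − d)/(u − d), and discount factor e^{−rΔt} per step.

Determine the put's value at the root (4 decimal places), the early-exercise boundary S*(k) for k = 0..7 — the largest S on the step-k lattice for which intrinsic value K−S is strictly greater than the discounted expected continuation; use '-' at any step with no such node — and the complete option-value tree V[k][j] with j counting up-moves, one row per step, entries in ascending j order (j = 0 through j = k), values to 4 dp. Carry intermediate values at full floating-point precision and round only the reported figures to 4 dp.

params: Δt=0.23563 u=1.14837 d=0.87080 q=0.47993 e^(-rΔt)=0.99600
t_8 payoffs: 55.1866 41.7789 24.0974 0.7799 0.0000 0.0000 0.0000 0.0000 0.0000
t_7: node(7,0) S=48.3043 payoff=48.9457 vs cont=48.5569 → 48.9457 [stop]  node(7,1) S=63.7013 payoff=33.5487 vs cont=33.1599 → 33.5487 [stop]  node(7,2) S=84.0062 payoff=13.2438 vs cont=12.8550 → 13.2438 [stop]  node(7,3) S=110.7832 payoff=0.0000 vs cont=0.4040 → 0.4040 [wait]  node(7,4) S=146.0955 payoff=0.0000 vs cont=0.0000 → 0.0000 [wait]  node(7,5) S=192.6635 payoff=0.0000 vs cont=0.0000 → 0.0000 [wait]  node(7,6) S=254.0752 payoff=0.0000 vs cont=0.0000 → 0.0000 [wait]  node(7,7) S=335.0619 payoff=0.0000 vs cont=0.0000 → 0.0000 [wait]  ⇒ S*(7)=84.0062
t_6: node(6,0) S=55.4711 payoff=41.7789 vs cont=41.3901 → 41.7789 [stop]  node(6,1) S=73.1526 payoff=24.0974 vs cont=23.7086 → 24.0974 [stop]  node(6,2) S=96.4701 payoff=0.7799 vs cont=7.0533 → 7.0533 [wait]  node(6,3) S=127.2200 payoff=0.0000 vs cont=0.2093 → 0.2093 [wait]  node(6,4) S=167.7715 payoff=0.0000 vs cont=0.0000 → 0.0000 [wait]  node(6,5) S=221.2488 payoff=0.0000 vs cont=0.0000 → 0.0000 [wait]  node(6,6) S=291.7720 payoff=0.0000 vs cont=0.0000 → 0.0000 [wait]  ⇒ S*(6)=73.1526
t_5: node(5,0) S=63.7013 payoff=33.5487 vs cont=33.1599 → 33.5487 [stop]  node(5,1) S=84.0062 payoff=13.2438 vs cont=15.8538 → 15.8538 [wait]  node(5,2) S=110.7832 payoff=0.0000 vs cont=3.7536 → 3.7536 [wait]  node(5,3) S=146.0955 payoff=0.0000 vs cont=0.1084 → 0.1084 [wait]  node(5,4) S=192.6635 payoff=0.0000 vs cont=0.0000 → 0.0000 [wait]  node(5,5) S=254.0752 payoff=0.0000 vs cont=0.0000 → 0.0000 [wait]  ⇒ S*(5)=63.7013
t_4: node(4,0) S=73.1526 payoff=24.0974 vs cont=24.9562 → 24.9562 [wait]  node(4,1) S=96.4701 payoff=0.7799 vs cont=10.0064 → 10.0064 [wait]  node(4,2) S=127.2200 payoff=0.0000 vs cont=1.9961 → 1.9961 [wait]  node(4,3) S=167.7715 payoff=0.0000 vs cont=0.0561 → 0.0561 [wait]  node(4,4) S=221.2488 payoff=0.0000 vs cont=0.0000 → 0.0000 [wait]  ⇒ S*(4)=-
t_3: node(3,0) S=84.0062 payoff=13.2438 vs cont=17.7103 → 17.7103 [wait]  node(3,1) S=110.7832 payoff=0.0000 vs cont=6.1374 → 6.1374 [wait]  node(3,2) S=146.0955 payoff=0.0000 vs cont=1.0608 → 1.0608 [wait]  node(3,3) S=192.6635 payoff=0.0000 vs cont=0.0291 → 0.0291 [wait]  ⇒ S*(3)=-
t_2: node(2,0) S=96.4701 payoff=0.7799 vs cont=12.1075 → 12.1075 [wait]  node(2,1) S=127.2200 payoff=0.0000 vs cont=3.6862 → 3.6862 [wait]  node(2,2) S=167.7715 payoff=0.0000 vs cont=0.5634 → 0.5634 [wait]  ⇒ S*(2)=-
t_1: node(1,0) S=110.7832 payoff=0.0000 vs cont=8.0336 → 8.0336 [wait]  node(1,1) S=146.0955 payoff=0.0000 vs cont=2.1787 → 2.1787 [wait]  ⇒ S*(1)=-
t_0: node(0,0) S=127.2200 payoff=0.0000 vs cont=5.2028 → 5.2028 [wait]  ⇒ S*(0)=-

price = 5.2028
boundary = - - - - - 63.7013 73.1526 84.0062
tree:
5.2028
8.0336 2.1787
12.1075 3.6862 0.5634
17.7103 6.1374 1.0608 0.0291
24.9562 10.0064 1.9961 0.0561 0.0000
33.5487 15.8538 3.7536 0.1084 0.0000 0.0000
41.7789 24.0974 7.0533 0.2093 0.0000 0.0000 0.0000
48.9457 33.5487 13.2438 0.4040 0.0000 0.0000 0.0000 0.0000
55.1866 41.7789 24.0974 0.7799 0.0000 0.0000 0.0000 0.0000 0.0000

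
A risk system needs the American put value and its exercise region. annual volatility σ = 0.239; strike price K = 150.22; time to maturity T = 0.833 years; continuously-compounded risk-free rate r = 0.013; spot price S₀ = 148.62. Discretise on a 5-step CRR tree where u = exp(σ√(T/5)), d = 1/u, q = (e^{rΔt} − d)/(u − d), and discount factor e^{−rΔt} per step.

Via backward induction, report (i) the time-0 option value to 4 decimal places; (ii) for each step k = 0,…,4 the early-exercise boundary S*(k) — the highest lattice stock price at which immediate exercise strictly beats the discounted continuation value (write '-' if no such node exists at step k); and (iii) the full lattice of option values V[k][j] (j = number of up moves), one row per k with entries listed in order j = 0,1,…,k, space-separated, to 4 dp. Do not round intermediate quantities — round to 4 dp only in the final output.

params: Δt=0.16660 u=1.10247 d=0.90706 q=0.48673 e^(-rΔt)=0.99784
t_5 payoffs: 58.9672 39.3080 15.4134 0.0000 0.0000 0.0000
t_4: node(4,0) S=100.6033 payoff=49.6167 vs cont=49.2917 → 49.6167 [stop]  node(4,1) S=122.2770 payoff=27.9430 vs cont=27.6180 → 27.9430 [stop]  node(4,2) S=148.6200 payoff=1.6000 vs cont=7.8942 → 7.8942 [wait]  node(4,3) S=180.6382 payoff=0.0000 vs cont=0.0000 → 0.0000 [wait]  node(4,4) S=219.5544 payoff=0.0000 vs cont=0.0000 → 0.0000 [wait]  ⇒ S*(4)=122.2770
t_3: node(3,0) S=110.9120 payoff=39.3080 vs cont=38.9830 → 39.3080 [stop]  node(3,1) S=134.8066 payoff=15.4134 vs cont=18.1454 → 18.1454 [wait]  node(3,2) S=163.8489 payoff=0.0000 vs cont=4.0431 → 4.0431 [wait]  node(3,3) S=199.1480 payoff=0.0000 vs cont=0.0000 → 0.0000 [wait]  ⇒ S*(3)=110.9120
t_2: node(2,0) S=122.2770 payoff=27.9430 vs cont=28.9448 → 28.9448 [wait]  node(2,1) S=148.6200 payoff=1.6000 vs cont=11.2570 → 11.2570 [wait]  node(2,2) S=180.6382 payoff=0.0000 vs cont=2.0707 → 2.0707 [wait]  ⇒ S*(2)=-
t_1: node(1,0) S=134.8066 payoff=15.4134 vs cont=20.2917 → 20.2917 [wait]  node(1,1) S=163.8489 payoff=0.0000 vs cont=6.7711 → 6.7711 [wait]  ⇒ S*(1)=-
t_0: node(0,0) S=148.6200 payoff=1.6000 vs cont=13.6812 → 13.6812 [wait]  ⇒ S*(0)=-

price = 13.6812
boundary = - - - 110.9120 122.2770
tree:
13.6812
20.2917 6.7711
28.9448 11.2570 2.0707
39.3080 18.1454 4.0431 0.0000
49.6167 27.9430 7.8942 0.0000 0.0000
58.9672 39.3080 15.4134 0.0000 0.0000 0.0000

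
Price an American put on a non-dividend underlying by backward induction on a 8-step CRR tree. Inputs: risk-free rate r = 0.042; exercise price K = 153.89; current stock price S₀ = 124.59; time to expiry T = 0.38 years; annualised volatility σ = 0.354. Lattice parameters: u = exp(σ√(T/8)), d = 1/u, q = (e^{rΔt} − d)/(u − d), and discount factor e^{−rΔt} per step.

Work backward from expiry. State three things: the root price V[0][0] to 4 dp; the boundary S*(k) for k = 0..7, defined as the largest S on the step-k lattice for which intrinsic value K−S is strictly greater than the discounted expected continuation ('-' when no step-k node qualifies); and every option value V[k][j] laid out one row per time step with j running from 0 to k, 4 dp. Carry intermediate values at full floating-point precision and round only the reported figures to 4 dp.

price = 30.8550
boundary = - - 106.7749 115.3390 106.7749 115.3390 124.5900 134.5830
tree:
30.8550
38.7097 22.9230
47.1151 30.2448 15.5055
55.0432 38.5510 21.8472 9.0634
62.3827 47.1151 29.6586 13.9233 4.1152
69.1773 55.0432 38.5510 20.6574 7.0724 1.0985
75.4673 62.3827 47.1151 29.3000 11.8759 2.1738 0.0000
81.2903 69.1773 55.0432 38.5510 19.3070 4.3017 0.0000 0.0000
86.6809 75.4673 62.3827 47.1151 29.3000 8.5126 0.0000 0.0000 0.0000

Δt=0.04750  u=1.08021  d=0.92575  q=0.49365  discount=0.99801
step 8 (expiry): payoffs max(K−S,0) = 86.6809 75.4673 62.3827 47.1151 29.3000 8.5126 0.0000 0.0000 0.0000
step 7: (k=7,j=0): S=72.5997, (K−S)⁺=81.2903, hold=80.9836 ⇒ V=81.2903 exercise | (k=7,j=1): S=84.7127, (K−S)⁺=69.1773, hold=68.8706 ⇒ V=69.1773 exercise | (k=7,j=2): S=98.8468, (K−S)⁺=55.0432, hold=54.7365 ⇒ V=55.0432 exercise | (k=7,j=3): S=115.3390, (K−S)⁺=38.5510, hold=38.2443 ⇒ V=38.5510 exercise | (k=7,j=4): S=134.5830, (K−S)⁺=19.3070, hold=19.0003 ⇒ V=19.3070 exercise | (k=7,j=5): S=157.0377, (K−S)⁺=0.0000, hold=4.3017 ⇒ V=4.3017 continue | (k=7,j=6): S=183.2389, (K−S)⁺=0.0000, hold=0.0000 ⇒ V=0.0000 continue | (k=7,j=7): S=213.8117, (K−S)⁺=0.0000, hold=0.0000 ⇒ V=0.0000 continue  boundary S*=134.5830
step 6: (k=6,j=0): S=78.4227, (K−S)⁺=75.4673, hold=75.1606 ⇒ V=75.4673 exercise | (k=6,j=1): S=91.5073, (K−S)⁺=62.3827, hold=62.0760 ⇒ V=62.3827 exercise | (k=6,j=2): S=106.7749, (K−S)⁺=47.1151, hold=46.8083 ⇒ V=47.1151 exercise | (k=6,j=3): S=124.5900, (K−S)⁺=29.3000, hold=28.9933 ⇒ V=29.3000 exercise | (k=6,j=4): S=145.3774, (K−S)⁺=8.5126, hold=11.8759 ⇒ V=11.8759 continue | (k=6,j=5): S=169.6332, (K−S)⁺=0.0000, hold=2.1738 ⇒ V=2.1738 continue | (k=6,j=6): S=197.9359, (K−S)⁺=0.0000, hold=0.0000 ⇒ V=0.0000 continue  boundary S*=124.5900
step 5: (k=5,j=0): S=84.7127, (K−S)⁺=69.1773, hold=68.8706 ⇒ V=69.1773 exercise | (k=5,j=1): S=98.8468, (K−S)⁺=55.0432, hold=54.7365 ⇒ V=55.0432 exercise | (k=5,j=2): S=115.3390, (K−S)⁺=38.5510, hold=38.2443 ⇒ V=38.5510 exercise | (k=5,j=3): S=134.5830, (K−S)⁺=19.3070, hold=20.6574 ⇒ V=20.6574 continue | (k=5,j=4): S=157.0377, (K−S)⁺=0.0000, hold=7.0724 ⇒ V=7.0724 continue | (k=5,j=5): S=183.2389, (K−S)⁺=0.0000, hold=1.0985 ⇒ V=1.0985 continue  boundary S*=115.3390
step 4: (k=4,j=0): S=91.5073, (K−S)⁺=62.3827, hold=62.0760 ⇒ V=62.3827 exercise | (k=4,j=1): S=106.7749, (K−S)⁺=47.1151, hold=46.8083 ⇒ V=47.1151 exercise | (k=4,j=2): S=124.5900, (K−S)⁺=29.3000, hold=29.6586 ⇒ V=29.6586 continue | (k=4,j=3): S=145.3774, (K−S)⁺=8.5126, hold=13.9233 ⇒ V=13.9233 continue | (k=4,j=4): S=169.6332, (K−S)⁺=0.0000, hold=4.1152 ⇒ V=4.1152 continue  boundary S*=106.7749
step 3: (k=3,j=0): S=98.8468, (K−S)⁺=55.0432, hold=54.7365 ⇒ V=55.0432 exercise | (k=3,j=1): S=115.3390, (K−S)⁺=38.5510, hold=38.4209 ⇒ V=38.5510 exercise | (k=3,j=2): S=134.5830, (K−S)⁺=19.3070, hold=21.8472 ⇒ V=21.8472 continue | (k=3,j=3): S=157.0377, (K−S)⁺=0.0000, hold=9.0634 ⇒ V=9.0634 continue  boundary S*=115.3390
step 2: (k=2,j=0): S=106.7749, (K−S)⁺=47.1151, hold=46.8083 ⇒ V=47.1151 exercise | (k=2,j=1): S=124.5900, (K−S)⁺=29.3000, hold=30.2448 ⇒ V=30.2448 continue | (k=2,j=2): S=145.3774, (K−S)⁺=8.5126, hold=15.5055 ⇒ V=15.5055 continue  boundary S*=106.7749
step 1: (k=1,j=0): S=115.3390, (K−S)⁺=38.5510, hold=38.7097 ⇒ V=38.7097 continue | (k=1,j=1): S=134.5830, (K−S)⁺=19.3070, hold=22.9230 ⇒ V=22.9230 continue  boundary S*=-
step 0: (k=0,j=0): S=124.5900, (K−S)⁺=29.3000, hold=30.8550 ⇒ V=30.8550 continue  boundary S*=-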